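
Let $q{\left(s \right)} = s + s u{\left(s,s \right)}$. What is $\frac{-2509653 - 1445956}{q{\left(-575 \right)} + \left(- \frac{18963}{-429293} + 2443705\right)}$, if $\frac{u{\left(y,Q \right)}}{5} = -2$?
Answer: $- \frac{242587893491}{150183865829} \approx -1.6153$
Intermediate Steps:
$u{\left(y,Q \right)} = -10$ ($u{\left(y,Q \right)} = 5 \left(-2\right) = -10$)
$q{\left(s \right)} = - 9 s$ ($q{\left(s \right)} = s + s \left(-10\right) = s - 10 s = - 9 s$)
$\frac{-2509653 - 1445956}{q{\left(-575 \right)} + \left(- \frac{18963}{-429293} + 2443705\right)} = \frac{-2509653 - 1445956}{\left(-9\right) \left(-575\right) + \left(- \frac{18963}{-429293} + 2443705\right)} = - \frac{3955609}{5175 + \left(\left(-18963\right) \left(- \frac{1}{429293}\right) + 2443705\right)} = - \frac{3955609}{5175 + \left(\frac{18963}{429293} + 2443705\right)} = - \frac{3955609}{5175 + \frac{1049065469528}{429293}} = - \frac{3955609}{\frac{1051287060803}{429293}} = \left(-3955609\right) \frac{429293}{1051287060803} = - \frac{242587893491}{150183865829}$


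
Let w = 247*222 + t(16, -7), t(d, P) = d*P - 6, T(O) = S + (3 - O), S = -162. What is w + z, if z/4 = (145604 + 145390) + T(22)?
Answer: 1217968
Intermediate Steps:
T(O) = -159 - O (T(O) = -162 + (3 - O) = -159 - O)
z = 1163252 (z = 4*((145604 + 145390) + (-159 - 1*22)) = 4*(290994 + (-159 - 22)) = 4*(290994 - 181) = 4*290813 = 1163252)
t(d, P) = -6 + P*d (t(d, P) = P*d - 6 = -6 + P*d)
w = 54716 (w = 247*222 + (-6 - 7*16) = 54834 + (-6 - 112) = 54834 - 118 = 54716)
w + z = 54716 + 1163252 = 1217968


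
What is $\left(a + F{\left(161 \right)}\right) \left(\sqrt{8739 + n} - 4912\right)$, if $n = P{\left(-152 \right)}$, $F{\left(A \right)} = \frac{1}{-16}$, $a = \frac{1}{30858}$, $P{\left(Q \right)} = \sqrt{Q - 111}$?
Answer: $\frac{4734247}{15429} - \frac{15421 \sqrt{8739 + i \sqrt{263}}}{246864} \approx 301.0 - 0.0054184 i$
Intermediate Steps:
$P{\left(Q \right)} = \sqrt{-111 + Q}$
$a = \frac{1}{30858} \approx 3.2407 \cdot 10^{-5}$
$F{\left(A \right)} = - \frac{1}{16}$
$n = i \sqrt{263}$ ($n = \sqrt{-111 - 152} = \sqrt{-263} = i \sqrt{263} \approx 16.217 i$)
$\left(a + F{\left(161 \right)}\right) \left(\sqrt{8739 + n} - 4912\right) = \left(\frac{1}{30858} - \frac{1}{16}\right) \left(\sqrt{8739 + i \sqrt{263}} - 4912\right) = - \frac{15421 \left(-4912 + \sqrt{8739 + i \sqrt{263}}\right)}{246864} = \frac{4734247}{15429} - \frac{15421 \sqrt{8739 + i \sqrt{263}}}{246864}$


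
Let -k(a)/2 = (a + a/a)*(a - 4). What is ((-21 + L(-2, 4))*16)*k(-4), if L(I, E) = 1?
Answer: 15360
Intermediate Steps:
k(a) = -2*(1 + a)*(-4 + a) (k(a) = -2*(a + a/a)*(a - 4) = -2*(a + 1)*(-4 + a) = -2*(1 + a)*(-4 + a))
((-21 + L(-2, 4))*16)*k(-4) = ((-21 + 1)*16)*(8 - 2*(-4)² + 6*(-4)) = (-20*16)*(8 - 2*16 - 24) = -320*(8 - 32 - 24) = -320*(-48) = 15360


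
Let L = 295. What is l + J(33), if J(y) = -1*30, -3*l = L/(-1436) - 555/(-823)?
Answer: -106918715/3545484 ≈ -30.156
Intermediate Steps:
l = -554195/3545484 (l = -(295/(-1436) - 555/(-823))/3 = -(295*(-1/1436) - 555*(-1/823))/3 = -(-295/1436 + 555/823)/3 = -⅓*554195/1181828 = -554195/3545484 ≈ -0.15631)
J(y) = -30
l + J(33) = -554195/3545484 - 30 = -106918715/3545484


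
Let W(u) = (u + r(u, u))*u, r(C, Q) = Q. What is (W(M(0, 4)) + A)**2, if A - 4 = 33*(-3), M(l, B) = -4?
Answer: 3969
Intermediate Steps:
W(u) = 2*u**2 (W(u) = (u + u)*u = (2*u)*u = 2*u**2)
A = -95 (A = 4 + 33*(-3) = 4 - 99 = -95)
(W(M(0, 4)) + A)**2 = (2*(-4)**2 - 95)**2 = (2*16 - 95)**2 = (32 - 95)**2 = (-63)**2 = 3969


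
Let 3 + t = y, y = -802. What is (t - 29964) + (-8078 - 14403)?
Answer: -53250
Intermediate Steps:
t = -805 (t = -3 - 802 = -805)
(t - 29964) + (-8078 - 14403) = (-805 - 29964) + (-8078 - 14403) = -30769 - 22481 = -53250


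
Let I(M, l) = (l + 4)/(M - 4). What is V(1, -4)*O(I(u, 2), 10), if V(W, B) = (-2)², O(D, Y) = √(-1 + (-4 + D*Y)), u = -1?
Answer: 4*I*√17 ≈ 16.492*I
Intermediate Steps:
I(M, l) = (4 + l)/(-4 + M)
O(D, Y) = √(-5 + D*Y)
V(W, B) = 4
V(1, -4)*O(I(u, 2), 10) = 4*√(-5 + ((4 + 2)/(-4 - 1))*10) = 4*√(-5 + (6/(-5))*10) = 4*√(-5 - ⅕*6*10) = 4*√(-5 - 6/5*10) = 4*√(-5 - 12) = 4*√(-17) = 4*(I*√17) = 4*I*√17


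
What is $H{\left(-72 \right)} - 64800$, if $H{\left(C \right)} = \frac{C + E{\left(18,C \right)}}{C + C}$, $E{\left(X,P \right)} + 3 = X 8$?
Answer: $- \frac{3110423}{48} \approx -64801.0$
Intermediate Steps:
$E{\left(X,P \right)} = -3 + 8 X$ ($E{\left(X,P \right)} = -3 + X 8 = -3 + 8 X$)
$H{\left(C \right)} = \frac{141 + C}{2 C}$ ($H{\left(C \right)} = \frac{C + \left(-3 + 8 \cdot 18\right)}{C + C} = \frac{C + \left(-3 + 144\right)}{2 C} = \left(C + 141\right) \frac{1}{2 C} = \left(141 + C\right) \frac{1}{2 C} = \frac{141 + C}{2 C}$)
$H{\left(-72 \right)} - 64800 = \frac{141 - 72}{2 \left(-72\right)} - 64800 = \frac{1}{2} \left(- \frac{1}{72}\right) 69 - 64800 = - \frac{23}{48} - 64800 = - \frac{3110423}{48}$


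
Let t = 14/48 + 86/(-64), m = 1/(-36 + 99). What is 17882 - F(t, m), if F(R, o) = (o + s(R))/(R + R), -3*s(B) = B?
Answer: 75856183/4242 ≈ 17882.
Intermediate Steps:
s(B) = -B/3
m = 1/63 ≈ 0.015873
t = -101/96 (t = 14*(1/48) + 86*(-1/64) = 7/24 - 43/32 = -101/96 ≈ -1.0521)
F(R, o) = (o - R/3)/(2*R) (F(R, o) = (o - R/3)/(R + R) = (o - R/3)/((2*R)) = (o - R/3)*(1/(2*R)) = (o - R/3)/(2*R))
17882 - F(t, m) = 17882 - (-1*(-101/96) + 3*(1/63))/(6*(-101/96)) = 17882 - (-96)*(101/96 + 1/21)/(6*101) = 17882 - (-96)*739/(6*101*672) = 17882 - 1*(-739/4242) = 17882 + 739/4242 = 75856183/4242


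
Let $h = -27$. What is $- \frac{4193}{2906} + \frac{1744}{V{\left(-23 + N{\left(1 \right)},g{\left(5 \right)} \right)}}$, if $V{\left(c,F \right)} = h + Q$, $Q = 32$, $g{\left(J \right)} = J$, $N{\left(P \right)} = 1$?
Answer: $\frac{5047099}{14530} \approx 347.36$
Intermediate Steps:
$V{\left(c,F \right)} = 5$ ($V{\left(c,F \right)} = -27 + 32 = 5$)
$- \frac{4193}{2906} + \frac{1744}{V{\left(-23 + N{\left(1 \right)},g{\left(5 \right)} \right)}} = - \frac{4193}{2906} + \frac{1744}{5} = \frac{5047099}{14530}$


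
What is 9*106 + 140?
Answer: 1094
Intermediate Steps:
9*106 + 140 = 954 + 140 = 1094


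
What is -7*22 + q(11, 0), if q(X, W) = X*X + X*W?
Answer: -33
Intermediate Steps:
q(X, W) = X² + W*X
-7*22 + q(11, 0) = -7*22 + 11*(0 + 11) = -154 + 11*11 = -154 + 121 = -33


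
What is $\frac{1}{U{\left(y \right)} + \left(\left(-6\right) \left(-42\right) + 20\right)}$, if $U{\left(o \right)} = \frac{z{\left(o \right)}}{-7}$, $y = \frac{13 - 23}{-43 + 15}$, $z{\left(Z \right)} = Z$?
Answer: $\frac{98}{26651} \approx 0.0036772$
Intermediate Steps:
$y = \frac{5}{14}$ ($y = - \frac{10}{-28} = \left(-10\right) \left(- \frac{1}{28}\right) = \frac{5}{14} \approx 0.35714$)
$U{\left(o \right)} = - \frac{o}{7}$ ($U{\left(o \right)} = \frac{o}{-7} = o \left(- \frac{1}{7}\right) = - \frac{o}{7}$)
$\frac{1}{U{\left(y \right)} + \left(\left(-6\right) \left(-42\right) + 20\right)} = \frac{1}{\left(- \frac{1}{7}\right) \frac{5}{14} + \left(\left(-6\right) \left(-42\right) + 20\right)} = \frac{1}{- \frac{5}{98} + \left(252 + 20\right)} = \frac{1}{- \frac{5}{98} + 272} = \frac{1}{\frac{26651}{98}} = \frac{98}{26651}$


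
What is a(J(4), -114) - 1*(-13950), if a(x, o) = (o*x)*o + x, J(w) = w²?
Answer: 221902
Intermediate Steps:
a(x, o) = x + x*o² (a(x, o) = x*o² + x = x + x*o²)
a(J(4), -114) - 1*(-13950) = 4²*(1 + (-114)²) - 1*(-13950) = 16*(1 + 12996) + 13950 = 16*12997 + 13950 = 207952 + 13950 = 221902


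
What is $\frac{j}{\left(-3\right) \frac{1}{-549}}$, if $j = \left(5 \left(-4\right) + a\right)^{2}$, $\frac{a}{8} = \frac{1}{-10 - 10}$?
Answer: $\frac{1903932}{25} \approx 76157.0$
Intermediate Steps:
$a = - \frac{2}{5}$ ($a = \frac{8}{-10 - 10} = \frac{8}{-20} = 8 \left(- \frac{1}{20}\right) = - \frac{2}{5} \approx -0.4$)
$j = \frac{10404}{25}$ ($j = \left(5 \left(-4\right) - \frac{2}{5}\right)^{2} = \left(-20 - \frac{2}{5}\right)^{2} = \left(- \frac{102}{5}\right)^{2} = \frac{10404}{25} \approx 416.16$)
$\frac{j}{\left(-3\right) \frac{1}{-549}} = \frac{10404}{25 \left(- \frac{3}{-549}\right)} = \frac{10404}{25 \left(\left(-3\right) \left(- \frac{1}{549}\right)\right)} = \frac{10404 \frac{1}{\frac{1}{183}}}{25} = \frac{10404}{25} \cdot 183 = \frac{1903932}{25}$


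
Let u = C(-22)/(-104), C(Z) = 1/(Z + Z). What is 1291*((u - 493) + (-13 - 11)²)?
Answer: 490333419/4576 ≈ 1.0715e+5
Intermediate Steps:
C(Z) = 1/(2*Z)
u = 1/4576 (u = ((½)/(-22))/(-104) = ((½)*(-1/22))*(-1/104) = -1/44*(-1/104) = 1/4576 ≈ 0.00021853)
1291*((u - 493) + (-13 - 11)²) = 1291*((1/4576 - 493) + (-13 - 11)²) = 1291*(-2255967/4576 + (-24)²) = 1291*(-2255967/4576 + 576) = 1291*(379809/4576) = 490333419/4576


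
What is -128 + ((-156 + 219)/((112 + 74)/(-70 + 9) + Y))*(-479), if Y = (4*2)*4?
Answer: -2066845/1766 ≈ -1170.4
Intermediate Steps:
Y = 32 (Y = 8*4 = 32)
-128 + ((-156 + 219)/((112 + 74)/(-70 + 9) + Y))*(-479) = -128 + ((-156 + 219)/((112 + 74)/(-70 + 9) + 32))*(-479) = -128 + (63/(186/(-61) + 32))*(-479) = -128 + (63/(186*(-1/61) + 32))*(-479) = -128 + (63/(-186/61 + 32))*(-479) = -128 + (63/(1766/61))*(-479) = -128 + (63*(61/1766))*(-479) = -128 + (3843/1766)*(-479) = -128 - 1840797/1766 = -2066845/1766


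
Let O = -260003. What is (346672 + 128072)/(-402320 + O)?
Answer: -474744/662323 ≈ -0.71679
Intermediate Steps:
(346672 + 128072)/(-402320 + O) = (346672 + 128072)/(-402320 - 260003) = 474744/(-662323) = 474744*(-1/662323) = -474744/662323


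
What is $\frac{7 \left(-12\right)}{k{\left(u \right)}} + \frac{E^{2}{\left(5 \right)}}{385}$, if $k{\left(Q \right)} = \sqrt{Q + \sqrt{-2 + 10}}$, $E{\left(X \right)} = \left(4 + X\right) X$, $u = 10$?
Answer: $\frac{405}{77} - \frac{42 \sqrt{2}}{\sqrt{5 + \sqrt{2}}} \approx -18.193$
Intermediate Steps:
$E{\left(X \right)} = X \left(4 + X\right)$
$k{\left(Q \right)} = \sqrt{Q + 2 \sqrt{2}}$ ($k{\left(Q \right)} = \sqrt{Q + \sqrt{8}} = \sqrt{Q + 2 \sqrt{2}}$)
$\frac{7 \left(-12\right)}{k{\left(u \right)}} + \frac{E^{2}{\left(5 \right)}}{385} = \frac{7 \left(-12\right)}{\sqrt{10 + 2 \sqrt{2}}} + \frac{\left(5 \left(4 + 5\right)\right)^{2}}{385} = - \frac{84}{\sqrt{10 + 2 \sqrt{2}}} + \left(5 \cdot 9\right)^{2} \cdot \frac{1}{385} = - \frac{84}{\sqrt{10 + 2 \sqrt{2}}} + 45^{2} \cdot \frac{1}{385} = - \frac{84}{\sqrt{10 + 2 \sqrt{2}}} + 2025 \cdot \frac{1}{385} = - \frac{84}{\sqrt{10 + 2 \sqrt{2}}} + \frac{405}{77} = \frac{405}{77} - \frac{84}{\sqrt{10 + 2 \sqrt{2}}}$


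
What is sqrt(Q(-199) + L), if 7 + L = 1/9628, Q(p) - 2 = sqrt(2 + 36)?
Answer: sqrt(-115870573 + 23174596*sqrt(38))/4814 ≈ 1.0791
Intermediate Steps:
Q(p) = 2 + sqrt(38) (Q(p) = 2 + sqrt(2 + 36) = 2 + sqrt(38))
L = -67395/9628 (L = -7 + 1/9628 = -67395/9628 ≈ -6.9999)
sqrt(Q(-199) + L) = sqrt((2 + sqrt(38)) - 67395/9628) = sqrt(-48139/9628 + sqrt(38))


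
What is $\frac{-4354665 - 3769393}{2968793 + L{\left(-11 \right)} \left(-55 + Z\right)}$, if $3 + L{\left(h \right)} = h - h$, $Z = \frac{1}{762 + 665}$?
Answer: $- \frac{11593030766}{4236703063} \approx -2.7363$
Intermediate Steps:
$Z = \frac{1}{1427} \approx 0.00070077$
$L{\left(h \right)} = -3$ ($L{\left(h \right)} = -3 + \left(h - h\right) = -3 + 0 = -3$)
$\frac{-4354665 - 3769393}{2968793 + L{\left(-11 \right)} \left(-55 + Z\right)} = \frac{-4354665 - 3769393}{2968793 - 3 \left(-55 + \frac{1}{1427}\right)} = - \frac{8124058}{2968793 - - \frac{235452}{1427}} = - \frac{8124058}{2968793 + \frac{235452}{1427}} = - \frac{8124058}{\frac{4236703063}{1427}} = \left(-8124058\right) \frac{1427}{4236703063} = - \frac{11593030766}{4236703063}$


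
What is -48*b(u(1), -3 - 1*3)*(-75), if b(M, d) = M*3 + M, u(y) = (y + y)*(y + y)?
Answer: 57600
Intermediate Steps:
u(y) = 4*y² (u(y) = (2*y)*(2*y) = 4*y²)
b(M, d) = 4*M (b(M, d) = 3*M + M = 4*M)
-48*b(u(1), -3 - 1*3)*(-75) = -192*4*1²*(-75) = -192*4*1*(-75) = -192*4*(-75) = -48*16*(-75) = -768*(-75) = 57600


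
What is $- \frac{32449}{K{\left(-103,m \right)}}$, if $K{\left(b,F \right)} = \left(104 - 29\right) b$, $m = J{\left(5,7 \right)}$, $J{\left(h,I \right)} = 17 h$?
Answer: $\frac{32449}{7725} \approx 4.2005$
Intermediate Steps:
$m = 85$ ($m = 17 \cdot 5 = 85$)
$K{\left(b,F \right)} = 75 b$ ($K{\left(b,F \right)} = \left(104 - 29\right) b = 75 b$)
$- \frac{32449}{K{\left(-103,m \right)}} = - \frac{32449}{75 \left(-103\right)} = - \frac{32449}{-7725} = \left(-32449\right) \left(- \frac{1}{7725}\right) = \frac{32449}{7725}$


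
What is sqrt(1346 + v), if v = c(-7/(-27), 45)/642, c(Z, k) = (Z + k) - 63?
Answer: sqrt(4992852190)/1926 ≈ 36.688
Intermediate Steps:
c(Z, k) = -63 + Z + k
v = -479/17334 (v = (-63 - 7/(-27) + 45)/642 = (-63 - 7*(-1/27) + 45)*(1/642) = (-63 + 7/27 + 45)*(1/642) = -479/27*1/642 = -479/17334 ≈ -0.027634)
sqrt(1346 + v) = sqrt(1346 - 479/17334) = sqrt(23331085/17334) = sqrt(4992852190)/1926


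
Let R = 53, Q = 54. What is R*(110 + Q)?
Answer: 8692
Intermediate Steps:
R*(110 + Q) = 53*(110 + 54) = 53*164 = 8692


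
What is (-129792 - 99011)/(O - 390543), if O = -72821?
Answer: 228803/463364 ≈ 0.49379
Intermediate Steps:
(-129792 - 99011)/(O - 390543) = (-129792 - 99011)/(-72821 - 390543) = -228803/(-463364) = -228803*(-1/463364) = 228803/463364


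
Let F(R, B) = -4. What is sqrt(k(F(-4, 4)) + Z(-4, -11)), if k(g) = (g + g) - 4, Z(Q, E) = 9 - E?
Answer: 2*sqrt(2) ≈ 2.8284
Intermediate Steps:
k(g) = -4 + 2*g (k(g) = 2*g - 4 = -4 + 2*g)
sqrt(k(F(-4, 4)) + Z(-4, -11)) = sqrt((-4 + 2*(-4)) + (9 - 1*(-11))) = sqrt((-4 - 8) + (9 + 11)) = sqrt(-12 + 20) = sqrt(8) = 2*sqrt(2)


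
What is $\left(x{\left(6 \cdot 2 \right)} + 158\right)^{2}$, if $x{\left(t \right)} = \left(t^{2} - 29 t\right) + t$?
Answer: $1156$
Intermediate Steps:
$x{\left(t \right)} = t^{2} - 28 t$
$\left(x{\left(6 \cdot 2 \right)} + 158\right)^{2} = \left(6 \cdot 2 \left(-28 + 6 \cdot 2\right) + 158\right)^{2} = \left(12 \left(-28 + 12\right) + 158\right)^{2} = \left(12 \left(-16\right) + 158\right)^{2} = \left(-192 + 158\right)^{2} = \left(-34\right)^{2} = 1156$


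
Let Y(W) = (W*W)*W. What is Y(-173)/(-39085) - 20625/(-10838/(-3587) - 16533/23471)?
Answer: -66858269118835666/7624499613295 ≈ -8768.9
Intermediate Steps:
Y(W) = W³ (Y(W) = W²*W = W³)
Y(-173)/(-39085) - 20625/(-10838/(-3587) - 16533/23471) = (-173)³/(-39085) - 20625/(-10838/(-3587) - 16533/23471) = -5177717*(-1/39085) - 20625/(-10838*(-1/3587) - 16533*1/23471) = 5177717/39085 - 20625/(10838/3587 - 16533/23471) = 5177717/39085 - 20625/195074827/84190477 = 5177717/39085 - 20625*84190477/195074827 = 5177717/39085 - 1736428588125/195074827 = -66858269118835666/7624499613295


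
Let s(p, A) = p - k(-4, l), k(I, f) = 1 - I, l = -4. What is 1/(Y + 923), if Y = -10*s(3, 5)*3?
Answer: 1/983 ≈ 0.0010173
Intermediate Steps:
s(p, A) = -5 + p (s(p, A) = p - (1 - 1*(-4)) = p - (1 + 4) = p - 1*5 = p - 5 = -5 + p)
Y = 60 (Y = -10*(-5 + 3)*3 = -10*(-2)*3 = 20*3 = 60)
1/(Y + 923) = 1/(60 + 923) = 1/983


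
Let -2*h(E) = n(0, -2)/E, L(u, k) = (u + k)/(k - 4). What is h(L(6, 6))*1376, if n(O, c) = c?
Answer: 688/3 ≈ 229.33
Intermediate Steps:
L(u, k) = (k + u)/(-4 + k)
h(E) = 1/E (h(E) = -(-1)/E = 1/E)
h(L(6, 6))*1376 = 1376/((6 + 6)/(-4 + 6)) = 1376/(12/2) = 1376/((½)*12) = 1376/6 = (⅙)*1376 = 688/3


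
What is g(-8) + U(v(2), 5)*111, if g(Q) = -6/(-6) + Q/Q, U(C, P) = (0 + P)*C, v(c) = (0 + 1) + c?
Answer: 1667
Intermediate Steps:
v(c) = 1 + c
U(C, P) = C*P (U(C, P) = P*C = C*P)
g(Q) = 2 (g(Q) = -6*(-⅙) + 1 = 1 + 1 = 2)
g(-8) + U(v(2), 5)*111 = 2 + ((1 + 2)*5)*111 = 2 + (3*5)*111 = 2 + 15*111 = 2 + 1665 = 1667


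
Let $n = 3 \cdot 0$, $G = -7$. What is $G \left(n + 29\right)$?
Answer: $-203$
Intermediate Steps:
$n = 0$
$G \left(n + 29\right) = - 7 \left(0 + 29\right) = \left(-7\right) 29 = -203$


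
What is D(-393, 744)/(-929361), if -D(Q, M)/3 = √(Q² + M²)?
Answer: 3*√78665/309787 ≈ 0.0027161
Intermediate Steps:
D(Q, M) = -3*√(M² + Q²) (D(Q, M) = -3*√(Q² + M²) = -3*√(M² + Q²))
D(-393, 744)/(-929361) = -3*√(744² + (-393)²)/(-929361) = -3*√(553536 + 154449)*(-1/929361) = -9*√78665*(-1/929361) = 3*√78665/309787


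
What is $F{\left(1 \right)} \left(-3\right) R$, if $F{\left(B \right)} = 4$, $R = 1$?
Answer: $-12$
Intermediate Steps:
$F{\left(1 \right)} \left(-3\right) R = 4 \left(-3\right) 1 = \left(-12\right) 1 = -12$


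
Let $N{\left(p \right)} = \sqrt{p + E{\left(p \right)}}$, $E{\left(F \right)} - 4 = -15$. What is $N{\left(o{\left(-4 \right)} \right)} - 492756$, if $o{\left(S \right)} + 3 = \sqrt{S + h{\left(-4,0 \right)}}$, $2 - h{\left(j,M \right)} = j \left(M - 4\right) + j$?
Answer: $-492756 + \sqrt{-14 + i \sqrt{14}} \approx -4.9276 \cdot 10^{5} + 3.7743 i$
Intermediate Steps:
$E{\left(F \right)} = -11$ ($E{\left(F \right)} = 4 - 15 = -11$)
$h{\left(j,M \right)} = 2 - j - j \left(-4 + M\right)$ ($h{\left(j,M \right)} = 2 - \left(j \left(M - 4\right) + j\right) = 2 - \left(j \left(-4 + M\right) + j\right) = 2 - \left(j + j \left(-4 + M\right)\right) = 2 - j - j \left(-4 + M\right)$)
$o{\left(S \right)} = -3 + \sqrt{-10 + S}$ ($o{\left(S \right)} = -3 + \sqrt{S + \left(2 + 3 \left(-4\right) - 0 \left(-4\right)\right)} = -3 + \sqrt{S + \left(2 - 12 + 0\right)} = -3 + \sqrt{S - 10} = -3 + \sqrt{-10 + S}$)
$N{\left(p \right)} = \sqrt{-11 + p}$ ($N{\left(p \right)} = \sqrt{p - 11} = \sqrt{-11 + p}$)
$N{\left(o{\left(-4 \right)} \right)} - 492756 = \sqrt{-11 - \left(3 - \sqrt{-10 - 4}\right)} - 492756 = \sqrt{-11 - \left(3 - \sqrt{-14}\right)} - 492756 = \sqrt{-11 - \left(3 - i \sqrt{14}\right)} - 492756 = \sqrt{-14 + i \sqrt{14}} - 492756 = -492756 + \sqrt{-14 + i \sqrt{14}}$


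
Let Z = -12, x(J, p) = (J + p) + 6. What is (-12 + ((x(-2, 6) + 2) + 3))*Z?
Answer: -36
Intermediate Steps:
x(J, p) = 6 + J + p
(-12 + ((x(-2, 6) + 2) + 3))*Z = (-12 + (((6 - 2 + 6) + 2) + 3))*(-12) = (-12 + ((10 + 2) + 3))*(-12) = (-12 + (12 + 3))*(-12) = (-12 + 15)*(-12) = 3*(-12) = -36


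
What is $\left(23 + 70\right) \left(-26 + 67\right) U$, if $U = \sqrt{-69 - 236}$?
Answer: $3813 i \sqrt{305} \approx 66591.0 i$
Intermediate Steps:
$U = i \sqrt{305}$ ($U = \sqrt{-305} = i \sqrt{305} \approx 17.464 i$)
$\left(23 + 70\right) \left(-26 + 67\right) U = \left(23 + 70\right) \left(-26 + 67\right) i \sqrt{305} = 93 \cdot 41 i \sqrt{305} = 3813 i \sqrt{305}$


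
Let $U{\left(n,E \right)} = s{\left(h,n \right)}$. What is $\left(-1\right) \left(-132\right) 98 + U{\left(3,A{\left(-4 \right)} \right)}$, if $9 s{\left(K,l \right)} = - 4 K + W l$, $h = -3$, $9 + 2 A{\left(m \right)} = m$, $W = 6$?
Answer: $\frac{38818}{3} \approx 12939.0$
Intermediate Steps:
$A{\left(m \right)} = - \frac{9}{2} + \frac{m}{2}$
$s{\left(K,l \right)} = - \frac{4 K}{9} + \frac{2 l}{3}$ ($s{\left(K,l \right)} = \frac{- 4 K + 6 l}{9} = - \frac{4 K}{9} + \frac{2 l}{3}$)
$U{\left(n,E \right)} = \frac{4}{3} + \frac{2 n}{3}$ ($U{\left(n,E \right)} = \left(- \frac{4}{9}\right) \left(-3\right) + \frac{2 n}{3} = \frac{4}{3} + \frac{2 n}{3}$)
$\left(-1\right) \left(-132\right) 98 + U{\left(3,A{\left(-4 \right)} \right)} = \left(-1\right) \left(-132\right) 98 + \left(\frac{4}{3} + \frac{2}{3} \cdot 3\right) = 132 \cdot 98 + \left(\frac{4}{3} + 2\right) = 12936 + \frac{10}{3} = \frac{38818}{3}$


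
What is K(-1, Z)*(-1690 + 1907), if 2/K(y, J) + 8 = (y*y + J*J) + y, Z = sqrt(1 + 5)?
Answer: -217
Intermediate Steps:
Z = sqrt(6) ≈ 2.4495
K(y, J) = 2/(-8 + y + J**2 + y**2) (K(y, J) = 2/(-8 + ((y*y + J*J) + y)) = 2/(-8 + ((y**2 + J**2) + y)) = 2/(-8 + ((J**2 + y**2) + y)) = 2/(-8 + (y + J**2 + y**2)) = 2/(-8 + y + J**2 + y**2))
K(-1, Z)*(-1690 + 1907) = (2/(-8 - 1 + (sqrt(6))**2 + (-1)**2))*(-1690 + 1907) = (2/(-8 - 1 + 6 + 1))*217 = (2/(-2))*217 = (2*(-1/2))*217 = -1*217 = -217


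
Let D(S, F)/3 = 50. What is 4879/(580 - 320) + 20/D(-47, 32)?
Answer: 14741/780 ≈ 18.899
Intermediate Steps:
D(S, F) = 150 (D(S, F) = 3*50 = 150)
4879/(580 - 320) + 20/D(-47, 32) = 4879/(580 - 320) + 20/150 = 4879/260 + 20*(1/150) = 4879*(1/260) + 2/15 = 4879/260 + 2/15 = 14741/780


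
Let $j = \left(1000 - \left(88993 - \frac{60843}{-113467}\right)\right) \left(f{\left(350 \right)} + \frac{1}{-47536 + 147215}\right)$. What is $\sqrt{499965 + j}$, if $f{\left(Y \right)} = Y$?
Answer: $\frac{i \sqrt{3875762936374562349484922397}}{11310277093} \approx 5504.3 i$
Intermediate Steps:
$j = - \frac{348330956939173674}{11310277093}$ ($j = \left(1000 - \left(88993 - \frac{60843}{-113467}\right)\right) \left(350 + \frac{1}{-47536 + 147215}\right) = \left(1000 + \left(-88993 + 60843 \left(- \frac{1}{113467}\right)\right)\right) \left(350 + \frac{1}{99679}\right) = \left(1000 - \frac{10097829574}{113467}\right) \left(350 + \frac{1}{99679}\right) = \left(1000 - \frac{10097829574}{113467}\right) \frac{34887651}{99679} = \left(- \frac{9984362574}{113467}\right) \frac{34887651}{99679} = - \frac{348330956939173674}{11310277093} \approx -3.0798 \cdot 10^{7}$)
$\sqrt{499965 + j} = \sqrt{499965 - \frac{348330956939173674}{11310277093}} = \sqrt{- \frac{342676214252371929}{11310277093}} = \frac{i \sqrt{3875762936374562349484922397}}{11310277093}$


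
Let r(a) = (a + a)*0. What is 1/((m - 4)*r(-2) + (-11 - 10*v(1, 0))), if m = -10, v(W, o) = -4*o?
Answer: -1/11 ≈ -0.090909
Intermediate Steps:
r(a) = 0 (r(a) = (2*a)*0 = 0)
1/((m - 4)*r(-2) + (-11 - 10*v(1, 0))) = 1/((-10 - 4)*0 + (-11 - (-40)*0)) = 1/(-14*0 + (-11 - 10*0)) = 1/(0 + (-11 + 0)) = 1/(0 - 11) = 1/(-11) = -1/11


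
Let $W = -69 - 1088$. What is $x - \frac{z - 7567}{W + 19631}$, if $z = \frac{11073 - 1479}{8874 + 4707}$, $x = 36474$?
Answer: $\frac{1016806817621}{27877266} \approx 36474.0$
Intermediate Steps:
$W = -1157$ ($W = -69 - 1088 = -1157$)
$z = \frac{1066}{1509}$ ($z = \frac{9594}{13581} = 9594 \cdot \frac{1}{13581} = \frac{1066}{1509} \approx 0.70643$)
$x - \frac{z - 7567}{W + 19631} = 36474 - \frac{\frac{1066}{1509} - 7567}{-1157 + 19631} = 36474 - - \frac{11417537}{1509 \cdot 18474} = 36474 - \left(- \frac{11417537}{1509}\right) \frac{1}{18474} = 36474 - - \frac{11417537}{27877266} = 36474 + \frac{11417537}{27877266} = \frac{1016806817621}{27877266}$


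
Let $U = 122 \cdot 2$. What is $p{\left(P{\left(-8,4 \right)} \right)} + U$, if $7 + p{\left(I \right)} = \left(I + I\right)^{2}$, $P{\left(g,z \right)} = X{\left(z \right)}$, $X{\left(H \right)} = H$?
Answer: $301$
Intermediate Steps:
$U = 244$
$P{\left(g,z \right)} = z$
$p{\left(I \right)} = -7 + 4 I^{2}$ ($p{\left(I \right)} = -7 + \left(I + I\right)^{2} = -7 + \left(2 I\right)^{2} = -7 + 4 I^{2}$)
$p{\left(P{\left(-8,4 \right)} \right)} + U = \left(-7 + 4 \cdot 4^{2}\right) + 244 = \left(-7 + 4 \cdot 16\right) + 244 = \left(-7 + 64\right) + 244 = 57 + 244 = 301$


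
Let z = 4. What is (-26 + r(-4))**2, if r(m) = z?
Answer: 484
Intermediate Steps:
r(m) = 4
(-26 + r(-4))**2 = (-26 + 4)**2 = (-22)**2 = 484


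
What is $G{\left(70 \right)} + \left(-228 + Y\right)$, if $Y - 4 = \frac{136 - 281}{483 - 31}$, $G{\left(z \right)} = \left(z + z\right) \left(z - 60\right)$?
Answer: $\frac{531407}{452} \approx 1175.7$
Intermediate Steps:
$G{\left(z \right)} = 2 z \left(-60 + z\right)$
$Y = \frac{1663}{452}$ ($Y = 4 + \frac{136 - 281}{483 - 31} = 4 - \frac{145}{452} = \frac{1663}{452} \approx 3.6792$)
$G{\left(70 \right)} + \left(-228 + Y\right) = 2 \cdot 70 \left(-60 + 70\right) + \left(-228 + \frac{1663}{452}\right) = 2 \cdot 70 \cdot 10 - \frac{101393}{452} = 1400 - \frac{101393}{452} = \frac{531407}{452}$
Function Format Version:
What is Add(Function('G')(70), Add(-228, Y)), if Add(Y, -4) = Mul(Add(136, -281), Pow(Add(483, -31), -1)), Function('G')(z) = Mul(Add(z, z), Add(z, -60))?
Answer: Rational(531407, 452) ≈ 1175.7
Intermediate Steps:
Function('G')(z) = Mul(2, z, Add(-60, z)) (Function('G')(z) = Mul(Mul(2, z), Add(-60, z)) = Mul(2, z, Add(-60, z)))
Y = Rational(1663, 452) (Y = Add(4, Mul(Add(136, -281), Pow(Add(483, -31), -1))) = Add(4, Mul(-145, Pow(452, -1))) = Add(4, Mul(-145, Rational(1, 452))) = Add(4, Rational(-145, 452)) = Rational(1663, 452) ≈ 3.6792)
Add(Function('G')(70), Add(-228, Y)) = Add(Mul(2, 70, Add(-60, 70)), Add(-228, Rational(1663, 452))) = Add(Mul(2, 70, 10), Rational(-101393, 452)) = Add(1400, Rational(-101393, 452)) = Rational(531407, 452)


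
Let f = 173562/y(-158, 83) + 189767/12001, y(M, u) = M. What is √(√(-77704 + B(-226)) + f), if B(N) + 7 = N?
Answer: √(-973171985131852 + 898853790241*I*√77937)/948079 ≈ 4.2079 + 33.172*I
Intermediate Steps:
B(N) = -7 + N
f = -1026467188/948079 (f = 173562/(-158) + 189767/12001 = 173562*(-1/158) + 189767*(1/12001) = -86781/79 + 189767/12001 = -1026467188/948079 ≈ -1082.7)
√(√(-77704 + B(-226)) + f) = √(√(-77704 + (-7 - 226)) - 1026467188/948079) = √(√(-77704 - 233) - 1026467188/948079) = √(√(-77937) - 1026467188/948079) = √(I*√77937 - 1026467188/948079) = √(-1026467188/948079 + I*√77937)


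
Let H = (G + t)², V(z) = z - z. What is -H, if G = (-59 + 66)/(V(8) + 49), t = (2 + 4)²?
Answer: -64009/49 ≈ -1306.3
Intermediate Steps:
V(z) = 0
t = 36 (t = 6² = 36)
G = ⅐ (G = (-59 + 66)/(0 + 49) = 7/49 = 7*(1/49) = ⅐ ≈ 0.14286)
H = 64009/49 (H = (⅐ + 36)² = (253/7)² = 64009/49 ≈ 1306.3)
-H = -1*64009/49 = -64009/49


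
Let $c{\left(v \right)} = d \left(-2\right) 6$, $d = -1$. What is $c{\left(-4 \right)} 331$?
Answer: $3972$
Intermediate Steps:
$c{\left(v \right)} = 12$ ($c{\left(v \right)} = \left(-1\right) \left(-2\right) 6 = 2 \cdot 6 = 12$)
$c{\left(-4 \right)} 331 = 12 \cdot 331 = 3972$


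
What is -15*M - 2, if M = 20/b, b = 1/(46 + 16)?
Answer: -18602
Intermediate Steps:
b = 1/62 ≈ 0.016129
M = 1240 (M = 20/(1/62) = 20*62 = 1240)
-15*M - 2 = -15*1240 - 2 = -18600 - 2 = -18602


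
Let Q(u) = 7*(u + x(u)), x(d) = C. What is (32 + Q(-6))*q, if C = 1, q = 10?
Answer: -30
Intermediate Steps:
x(d) = 1
Q(u) = 7 + 7*u (Q(u) = 7*(u + 1) = 7*(1 + u) = 7 + 7*u)
(32 + Q(-6))*q = (32 + (7 + 7*(-6)))*10 = (32 + (7 - 42))*10 = (32 - 35)*10 = -3*10 = -30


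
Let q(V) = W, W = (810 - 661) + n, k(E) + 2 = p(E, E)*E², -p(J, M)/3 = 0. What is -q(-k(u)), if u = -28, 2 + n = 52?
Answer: -199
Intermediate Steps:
n = 50 (n = -2 + 52 = 50)
p(J, M) = 0 (p(J, M) = -3*0 = 0)
k(E) = -2 (k(E) = -2 + 0*E² = -2 + 0 = -2)
W = 199 (W = (810 - 661) + 50 = 149 + 50 = 199)
q(V) = 199
-q(-k(u)) = -1*199 = -199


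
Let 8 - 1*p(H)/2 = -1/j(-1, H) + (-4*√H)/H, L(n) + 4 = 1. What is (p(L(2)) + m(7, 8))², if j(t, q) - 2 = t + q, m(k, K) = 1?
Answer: 704/3 - 256*I*√3/3 ≈ 234.67 - 147.8*I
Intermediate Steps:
L(n) = -3 (L(n) = -4 + 1 = -3)
j(t, q) = 2 + q + t (j(t, q) = 2 + (t + q) = 2 + (q + t) = 2 + q + t)
p(H) = 16 + 2/(1 + H) + 8/√H (p(H) = 16 - 2*(-1/(2 + H - 1) + (-4*√H)/H) = 16 - 2*(-1/(1 + H) - 4/√H) = 16 + (2/(1 + H) + 8/√H) = 16 + 2/(1 + H) + 8/√H)
(p(L(2)) + m(7, 8))² = ((16 + 2/(1 - 3) + 8/√(-3)) + 1)² = ((16 + 2/(-2) + 8*(-I*√3/3)) + 1)² = ((16 + 2*(-½) - 8*I*√3/3) + 1)² = ((16 - 1 - 8*I*√3/3) + 1)² = ((15 - 8*I*√3/3) + 1)² = (16 - 8*I*√3/3)²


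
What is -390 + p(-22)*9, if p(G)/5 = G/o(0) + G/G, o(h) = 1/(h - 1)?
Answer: 645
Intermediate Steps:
o(h) = 1/(-1 + h)
p(G) = 5 - 5*G (p(G) = 5*(G/(1/(-1 + 0)) + G/G) = 5*(G/(1/(-1)) + 1) = 5*(G/(-1) + 1) = 5*(G*(-1) + 1) = 5*(-G + 1) = 5*(1 - G) = 5 - 5*G)
-390 + p(-22)*9 = -390 + (5 - 5*(-22))*9 = -390 + (5 + 110)*9 = -390 + 115*9 = -390 + 1035 = 645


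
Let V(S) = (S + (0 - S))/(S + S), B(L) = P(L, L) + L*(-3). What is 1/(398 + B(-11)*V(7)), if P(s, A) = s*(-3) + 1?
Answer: 1/398 ≈ 0.0025126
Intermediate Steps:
P(s, A) = 1 - 3*s (P(s, A) = -3*s + 1 = 1 - 3*s)
B(L) = 1 - 6*L (B(L) = (1 - 3*L) + L*(-3) = (1 - 3*L) - 3*L = 1 - 6*L)
V(S) = 0 (V(S) = (S - S)/((2*S)) = 0*(1/(2*S)) = 0)
1/(398 + B(-11)*V(7)) = 1/(398 + (1 - 6*(-11))*0) = 1/(398 + (1 + 66)*0) = 1/(398 + 67*0) = 1/(398 + 0) = 1/398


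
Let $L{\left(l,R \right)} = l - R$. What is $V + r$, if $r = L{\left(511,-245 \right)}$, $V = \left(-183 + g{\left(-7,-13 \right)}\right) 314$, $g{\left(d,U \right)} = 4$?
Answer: $-55450$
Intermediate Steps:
$V = -56206$ ($V = \left(-183 + 4\right) 314 = \left(-179\right) 314 = -56206$)
$r = 756$ ($r = 511 - -245 = 511 + 245 = 756$)
$V + r = -56206 + 756 = -55450$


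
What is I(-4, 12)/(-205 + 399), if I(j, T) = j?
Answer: -2/97 ≈ -0.020619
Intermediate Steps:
I(-4, 12)/(-205 + 399) = -4/(-205 + 399) = -4/194 = -4*1/194 = -2/97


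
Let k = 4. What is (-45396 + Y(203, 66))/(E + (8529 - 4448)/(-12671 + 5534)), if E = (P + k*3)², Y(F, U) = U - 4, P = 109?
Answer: -161774379/52244368 ≈ -3.0965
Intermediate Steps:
Y(F, U) = -4 + U
E = 14641 (E = (109 + 4*3)² = (109 + 12)² = 121² = 14641)
(-45396 + Y(203, 66))/(E + (8529 - 4448)/(-12671 + 5534)) = (-45396 + (-4 + 66))/(14641 + (8529 - 4448)/(-12671 + 5534)) = (-45396 + 62)/(14641 + 4081/(-7137)) = -45334/(14641 + 4081*(-1/7137)) = -45334/(14641 - 4081/7137) = -45334/104488736/7137 = -45334*7137/104488736 = -161774379/52244368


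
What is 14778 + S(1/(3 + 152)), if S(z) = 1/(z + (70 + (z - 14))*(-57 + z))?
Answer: 1133292269597/76687799 ≈ 14778.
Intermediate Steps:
S(z) = 1/(z + (-57 + z)*(56 + z)) (S(z) = 1/(z + (70 + (-14 + z))*(-57 + z)) = 1/(z + (56 + z)*(-57 + z)) = 1/(z + (-57 + z)*(56 + z)))
14778 + S(1/(3 + 152)) = 14778 + 1/(-3192 + (1/(3 + 152))**2) = 14778 + 1/(-3192 + (1/155)**2) = 14778 + 1/(-3192 + 1/24025) = 14778 + 1/(-76687799/24025) = 14778 - 24025/76687799 = 1133292269597/76687799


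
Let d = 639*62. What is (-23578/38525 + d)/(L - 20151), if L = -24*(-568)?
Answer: -1526259872/251144475 ≈ -6.0772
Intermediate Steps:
d = 39618
L = 13632
(-23578/38525 + d)/(L - 20151) = (-23578/38525 + 39618)/(13632 - 20151) = (-23578*1/38525 + 39618)/(-6519) = (-23578/38525 + 39618)*(-1/6519) = (1526259872/38525)*(-1/6519) = -1526259872/251144475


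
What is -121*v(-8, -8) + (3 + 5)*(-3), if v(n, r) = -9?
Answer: 1065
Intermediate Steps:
-121*v(-8, -8) + (3 + 5)*(-3) = -121*(-9) + (3 + 5)*(-3) = 1089 + 8*(-3) = 1089 - 24 = 1065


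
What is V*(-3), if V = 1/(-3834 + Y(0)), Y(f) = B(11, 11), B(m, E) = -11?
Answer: 3/3845 ≈ 0.00078023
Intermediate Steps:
Y(f) = -11
V = -1/3845 (V = 1/(-3834 - 11) = 1/(-3845) = -1/3845 ≈ -0.00026008)
V*(-3) = -1/3845*(-3) = 3/3845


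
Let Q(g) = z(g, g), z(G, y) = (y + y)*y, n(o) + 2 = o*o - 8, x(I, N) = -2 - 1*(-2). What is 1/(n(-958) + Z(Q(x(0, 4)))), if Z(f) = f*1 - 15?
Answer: 1/917739 ≈ 1.0896e-6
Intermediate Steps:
x(I, N) = 0 (x(I, N) = -2 + 2 = 0)
n(o) = -10 + o² (n(o) = -2 + (o*o - 8) = -2 + (o² - 8) = -2 + (-8 + o²) = -10 + o²)
z(G, y) = 2*y² (z(G, y) = (2*y)*y = 2*y²)
Q(g) = 2*g²
Z(f) = -15 + f (Z(f) = f - 15 = -15 + f)
1/(n(-958) + Z(Q(x(0, 4)))) = 1/((-10 + (-958)²) + (-15 + 2*0²)) = 1/((-10 + 917764) + (-15 + 2*0)) = 1/(917754 + (-15 + 0)) = 1/(917754 - 15) = 1/917739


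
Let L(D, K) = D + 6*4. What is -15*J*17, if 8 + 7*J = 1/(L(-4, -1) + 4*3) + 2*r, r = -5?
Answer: 146625/224 ≈ 654.58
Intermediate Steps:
L(D, K) = 24 + D (L(D, K) = D + 24 = 24 + D)
J = -575/224 (J = -8/7 + (1/((24 - 4) + 4*3) + 2*(-5))/7 = -8/7 + (1/(20 + 12) - 10)/7 = -8/7 + (1/32 - 10)/7 = -8/7 + (⅐)*(-319/32) = -8/7 - 319/224 = -575/224 ≈ -2.5670)
-15*J*17 = -15*(-575/224)*17 = (8625/224)*17 = 146625/224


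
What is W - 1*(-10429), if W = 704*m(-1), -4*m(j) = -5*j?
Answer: 9549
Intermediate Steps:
m(j) = 5*j/4 (m(j) = -(-5)*j/4 = 5*j/4)
W = -880 (W = 704*((5/4)*(-1)) = 704*(-5/4) = -880)
W - 1*(-10429) = -880 - 1*(-10429) = -880 + 10429 = 9549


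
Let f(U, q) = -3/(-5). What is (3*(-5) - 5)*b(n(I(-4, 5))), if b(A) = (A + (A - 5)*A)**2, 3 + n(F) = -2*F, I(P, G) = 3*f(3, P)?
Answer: -12236004/125 ≈ -97888.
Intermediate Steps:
f(U, q) = 3/5 (f(U, q) = -3*(-1/5) = 3/5)
I(P, G) = 9/5 (I(P, G) = 3*(3/5) = 9/5)
n(F) = -3 - 2*F
b(A) = (A + A*(-5 + A))**2 (b(A) = (A + (-5 + A)*A)**2 = (A + A*(-5 + A))**2)
(3*(-5) - 5)*b(n(I(-4, 5))) = (3*(-5) - 5)*((-3 - 2*9/5)**2*(-4 + (-3 - 2*9/5))**2) = (-15 - 5)*((-3 - 18/5)**2*(-4 + (-3 - 18/5))**2) = -20*(-33/5)**2*(-4 - 33/5)**2 = -4356*(-53/5)**2/5 = -4356*2809/(5*25) = -20*3059001/625 = -12236004/125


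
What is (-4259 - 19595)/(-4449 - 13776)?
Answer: 23854/18225 ≈ 1.3089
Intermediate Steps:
(-4259 - 19595)/(-4449 - 13776) = -23854/(-18225) = -23854*(-1/18225) = 23854/18225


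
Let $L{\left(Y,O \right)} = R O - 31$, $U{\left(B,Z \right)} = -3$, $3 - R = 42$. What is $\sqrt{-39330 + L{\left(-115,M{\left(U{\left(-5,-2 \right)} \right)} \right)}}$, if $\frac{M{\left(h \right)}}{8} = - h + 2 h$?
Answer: $5 i \sqrt{1537} \approx 196.02 i$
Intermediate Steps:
$R = -39$ ($R = 3 - 42 = -39$)
$M{\left(h \right)} = 8 h$ ($M{\left(h \right)} = 8 \left(- h + 2 h\right) = 8 h$)
$L{\left(Y,O \right)} = -31 - 39 O$ ($L{\left(Y,O \right)} = - 39 O - 31 = -31 - 39 O$)
$\sqrt{-39330 + L{\left(-115,M{\left(U{\left(-5,-2 \right)} \right)} \right)}} = \sqrt{-39330 - \left(31 + 39 \cdot 8 \left(-3\right)\right)} = \sqrt{-39330 - -905} = \sqrt{-39330 + \left(-31 + 936\right)} = \sqrt{-39330 + 905} = \sqrt{-38425} = 5 i \sqrt{1537}$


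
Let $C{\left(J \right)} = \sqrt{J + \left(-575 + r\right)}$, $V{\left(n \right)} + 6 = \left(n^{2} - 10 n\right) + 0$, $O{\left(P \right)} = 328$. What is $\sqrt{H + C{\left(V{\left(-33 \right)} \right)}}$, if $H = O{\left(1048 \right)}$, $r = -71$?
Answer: $\sqrt{328 + \sqrt{767}} \approx 18.86$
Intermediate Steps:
$V{\left(n \right)} = -6 + n^{2} - 10 n$ ($V{\left(n \right)} = -6 + \left(\left(n^{2} - 10 n\right) + 0\right) = -6 + \left(n^{2} - 10 n\right) = -6 + n^{2} - 10 n$)
$H = 328$
$C{\left(J \right)} = \sqrt{-646 + J}$ ($C{\left(J \right)} = \sqrt{J - 646} = \sqrt{-646 + J}$)
$\sqrt{H + C{\left(V{\left(-33 \right)} \right)}} = \sqrt{328 + \sqrt{-646 - \left(-324 - 1089\right)}} = \sqrt{328 + \sqrt{-646 + \left(-6 + 1089 + 330\right)}} = \sqrt{328 + \sqrt{-646 + 1413}} = \sqrt{328 + \sqrt{767}}$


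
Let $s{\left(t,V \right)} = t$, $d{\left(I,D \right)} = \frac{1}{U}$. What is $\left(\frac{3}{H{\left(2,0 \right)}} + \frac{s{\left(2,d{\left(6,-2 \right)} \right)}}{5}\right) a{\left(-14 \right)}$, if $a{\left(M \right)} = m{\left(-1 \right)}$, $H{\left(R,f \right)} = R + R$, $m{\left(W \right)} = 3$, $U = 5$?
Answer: $\frac{69}{20} \approx 3.45$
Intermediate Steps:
$d{\left(I,D \right)} = \frac{1}{5}$
$H{\left(R,f \right)} = 2 R$
$a{\left(M \right)} = 3$
$\left(\frac{3}{H{\left(2,0 \right)}} + \frac{s{\left(2,d{\left(6,-2 \right)} \right)}}{5}\right) a{\left(-14 \right)} = \left(\frac{3}{2 \cdot 2} + \frac{2}{5}\right) 3 = \left(\frac{3}{4} + 2 \cdot \frac{1}{5}\right) 3 = \left(3 \cdot \frac{1}{4} + \frac{2}{5}\right) 3 = \left(\frac{3}{4} + \frac{2}{5}\right) 3 = \frac{23}{20} \cdot 3 = \frac{69}{20}$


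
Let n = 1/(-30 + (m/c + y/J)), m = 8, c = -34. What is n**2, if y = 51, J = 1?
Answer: 289/124609 ≈ 0.0023193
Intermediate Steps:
n = 17/353 (n = 1/(-30 + (8/(-34) + 51/1)) = 1/(-30 + (8*(-1/34) + 51*1)) = 1/(-30 + (-4/17 + 51)) = 1/(-30 + 863/17) = 1/(353/17) = 17/353 ≈ 0.048159)
n**2 = (17/353)**2 = 289/124609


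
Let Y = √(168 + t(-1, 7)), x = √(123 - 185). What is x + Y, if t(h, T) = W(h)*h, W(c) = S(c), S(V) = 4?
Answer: 2*√41 + I*√62 ≈ 12.806 + 7.874*I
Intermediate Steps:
W(c) = 4
t(h, T) = 4*h
x = I*√62 (x = √(-62) = I*√62 ≈ 7.874*I)
Y = 2*√41 (Y = √(168 + 4*(-1)) = √(168 - 4) = √164 = 2*√41 ≈ 12.806)
x + Y = I*√62 + 2*√41 = 2*√41 + I*√62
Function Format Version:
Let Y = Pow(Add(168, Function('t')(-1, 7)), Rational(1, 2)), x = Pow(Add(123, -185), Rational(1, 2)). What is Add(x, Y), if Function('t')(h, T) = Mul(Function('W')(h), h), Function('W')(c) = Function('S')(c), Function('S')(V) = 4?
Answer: Add(Mul(2, Pow(41, Rational(1, 2))), Mul(I, Pow(62, Rational(1, 2)))) ≈ Add(12.806, Mul(7.8740, I))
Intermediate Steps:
Function('W')(c) = 4
Function('t')(h, T) = Mul(4, h)
x = Mul(I, Pow(62, Rational(1, 2))) (x = Pow(-62, Rational(1, 2)) = Mul(I, Pow(62, Rational(1, 2))) ≈ Mul(7.8740, I))
Y = Mul(2, Pow(41, Rational(1, 2))) (Y = Pow(Add(168, Mul(4, -1)), Rational(1, 2)) = Pow(Add(168, -4), Rational(1, 2)) = Pow(164, Rational(1, 2)) = Mul(2, Pow(41, Rational(1, 2))) ≈ 12.806)
Add(x, Y) = Add(Mul(I, Pow(62, Rational(1, 2))), Mul(2, Pow(41, Rational(1, 2)))) = Add(Mul(2, Pow(41, Rational(1, 2))), Mul(I, Pow(62, Rational(1, 2))))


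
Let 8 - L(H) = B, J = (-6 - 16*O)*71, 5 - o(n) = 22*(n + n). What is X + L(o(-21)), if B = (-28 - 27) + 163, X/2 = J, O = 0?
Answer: -952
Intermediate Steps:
o(n) = 5 - 44*n (o(n) = 5 - 22*(n + n) = 5 - 22*2*n = 5 - 44*n)
J = -426 (J = (-6 - 16*0)*71 = (-6 + 0)*71 = -6*71 = -426)
X = -852 (X = 2*(-426) = -852)
B = 108 (B = -55 + 163 = 108)
L(H) = -100 (L(H) = 8 - 1*108 = 8 - 108 = -100)
X + L(o(-21)) = -852 - 100 = -952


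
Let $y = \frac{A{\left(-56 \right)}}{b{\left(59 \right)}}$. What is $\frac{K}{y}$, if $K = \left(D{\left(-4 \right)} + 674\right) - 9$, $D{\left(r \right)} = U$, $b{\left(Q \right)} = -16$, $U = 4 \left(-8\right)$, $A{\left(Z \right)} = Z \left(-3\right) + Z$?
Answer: $- \frac{633}{7} \approx -90.429$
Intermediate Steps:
$A{\left(Z \right)} = - 2 Z$ ($A{\left(Z \right)} = - 3 Z + Z = - 2 Z$)
$U = -32$
$D{\left(r \right)} = -32$
$K = 633$ ($K = \left(-32 + 674\right) - 9 = 642 - 9 = 633$)
$y = -7$ ($y = \frac{\left(-2\right) \left(-56\right)}{-16} = 112 \left(- \frac{1}{16}\right) = -7$)
$\frac{K}{y} = \frac{633}{-7} = 633 \left(- \frac{1}{7}\right) = - \frac{633}{7}$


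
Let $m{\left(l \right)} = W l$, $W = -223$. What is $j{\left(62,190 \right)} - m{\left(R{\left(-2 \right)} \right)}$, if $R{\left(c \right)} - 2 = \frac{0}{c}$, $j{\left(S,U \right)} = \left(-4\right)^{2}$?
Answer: $462$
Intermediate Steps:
$j{\left(S,U \right)} = 16$
$R{\left(c \right)} = 2$ ($R{\left(c \right)} = 2 + \frac{0}{c} = 2 + 0 = 2$)
$m{\left(l \right)} = - 223 l$
$j{\left(62,190 \right)} - m{\left(R{\left(-2 \right)} \right)} = 16 - \left(-223\right) 2 = 16 - -446 = 16 + 446 = 462$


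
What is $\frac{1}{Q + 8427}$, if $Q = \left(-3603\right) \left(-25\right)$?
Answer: $\frac{1}{98502} \approx 1.0152 \cdot 10^{-5}$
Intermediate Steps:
$Q = 90075$
$\frac{1}{Q + 8427} = \frac{1}{90075 + 8427} = \frac{1}{98502}$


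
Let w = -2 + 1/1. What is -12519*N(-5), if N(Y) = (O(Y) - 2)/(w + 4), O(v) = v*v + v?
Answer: -75114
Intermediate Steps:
w = -1 (w = -2 + 1 = -1)
O(v) = v + v**2 (O(v) = v**2 + v = v + v**2)
N(Y) = -2/3 + Y*(1 + Y)/3 (N(Y) = (Y*(1 + Y) - 2)/(-1 + 4) = (-2 + Y*(1 + Y))/3 = (-2 + Y*(1 + Y))*(1/3) = -2/3 + Y*(1 + Y)/3)
-12519*N(-5) = -12519*(-2/3 + (1/3)*(-5)*(1 - 5)) = -12519*(-2/3 + (1/3)*(-5)*(-4)) = -12519*(-2/3 + 20/3) = -12519*6 = -75114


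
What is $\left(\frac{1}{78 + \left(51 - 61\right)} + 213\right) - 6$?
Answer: $\frac{14077}{68} \approx 207.01$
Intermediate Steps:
$\left(\frac{1}{78 + \left(51 - 61\right)} + 213\right) - 6 = \left(\frac{1}{78 - 10} + 213\right) - 6 = \left(\frac{1}{68} + 213\right) - 6 = \frac{14485}{68} - 6 = \frac{14077}{68}$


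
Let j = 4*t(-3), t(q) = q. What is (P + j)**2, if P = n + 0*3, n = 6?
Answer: 36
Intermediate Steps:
P = 6 (P = 6 + 0*3 = 6 + 0 = 6)
j = -12 (j = 4*(-3) = -12)
(P + j)**2 = (6 - 12)**2 = (-6)**2 = 36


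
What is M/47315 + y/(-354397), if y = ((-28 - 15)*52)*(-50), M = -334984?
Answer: -124007141648/16768294055 ≈ -7.3953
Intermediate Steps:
y = 111800 (y = -43*52*(-50) = -2236*(-50) = 111800)
M/47315 + y/(-354397) = -334984/47315 + 111800/(-354397) = -334984*1/47315 + 111800*(-1/354397) = -334984/47315 - 111800/354397 = -124007141648/16768294055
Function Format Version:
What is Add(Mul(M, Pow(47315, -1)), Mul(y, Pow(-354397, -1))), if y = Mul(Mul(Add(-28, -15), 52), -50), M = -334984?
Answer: Rational(-124007141648, 16768294055) ≈ -7.3953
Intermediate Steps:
y = 111800 (y = Mul(Mul(-43, 52), -50) = Mul(-2236, -50) = 111800)
Add(Mul(M, Pow(47315, -1)), Mul(y, Pow(-354397, -1))) = Add(Mul(-334984, Pow(47315, -1)), Mul(111800, Pow(-354397, -1))) = Add(Mul(-334984, Rational(1, 47315)), Mul(111800, Rational(-1, 354397))) = Add(Rational(-334984, 47315), Rational(-111800, 354397)) = Rational(-124007141648, 16768294055)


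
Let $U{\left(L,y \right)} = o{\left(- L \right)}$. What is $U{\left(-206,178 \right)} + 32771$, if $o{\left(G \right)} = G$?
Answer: $32977$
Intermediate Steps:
$U{\left(L,y \right)} = - L$
$U{\left(-206,178 \right)} + 32771 = \left(-1\right) \left(-206\right) + 32771 = 206 + 32771 = 32977$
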